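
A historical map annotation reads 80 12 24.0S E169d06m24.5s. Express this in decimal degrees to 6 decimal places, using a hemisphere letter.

φ: 80 + 12/60 + 24/3600 = 80.2066667
Longitude: 169 + 6/60 + 24.5/3600 = 169.1068056

80.206667° S, 169.106806° E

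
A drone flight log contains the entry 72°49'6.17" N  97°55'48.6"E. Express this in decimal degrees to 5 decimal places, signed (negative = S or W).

72.81838, 97.93017

Latitude: 72° + 49/60 + 6.17/3600 = 72 + 0.816667 + 0.001714 = 72.818381
N → positive
λ: 97° + 55/60 + 48.6/3600 = 97 + 0.916667 + 0.013500 = 97.930167
E ⇒ keep positive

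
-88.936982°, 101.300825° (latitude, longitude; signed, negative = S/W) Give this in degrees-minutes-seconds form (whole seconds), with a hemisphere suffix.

88°56′13″ S, 101°18′3″ E

Latitude is negative → S; |value| = 88.936982
Lat: 0.936982° → 56.21892′; 0.21892 × 60 = 13.14″
Lon: whole degrees 101; 18.04950′ → 18′ and 2.97″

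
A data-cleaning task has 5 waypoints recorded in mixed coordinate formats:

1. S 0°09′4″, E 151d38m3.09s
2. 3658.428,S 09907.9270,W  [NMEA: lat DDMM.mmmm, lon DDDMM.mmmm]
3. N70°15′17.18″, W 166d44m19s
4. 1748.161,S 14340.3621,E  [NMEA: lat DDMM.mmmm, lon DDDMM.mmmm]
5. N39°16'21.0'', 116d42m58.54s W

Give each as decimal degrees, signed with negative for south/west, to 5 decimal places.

1. -0.15111, 151.63419
2. -36.97380, -99.13212
3. 70.25477, -166.73861
4. -17.80268, 143.67270
5. 39.27250, -116.71626

Point 1:
  Lat: 9′ + 4″ = 9.06667′; 0 + 9.06667/60 = 0.151111
  S ⇒ negate
  λ: 151° + 38/60 + 3.09/3600 = 151 + 0.633333 + 0.000858 = 151.634192
  E → positive
Point 2:
  Lat: split at 2 digits → 36° and 58.428′; 36 + 58.428/60 = 36.973800
  S ⇒ negate
  λ: degrees = first 3 digits = 99, minutes = 7.927; 99 + 7.927/60 = 99.132117
  hemisphere W, so the sign is −
Point 3:
  φ: 70 + 15/60 + 17.18/3600 = 70.254772
  N ⇒ keep positive
  Lon: 166 + 44/60 + 19/3600 = 166.738611
  W → negative
Point 4:
  φ: degrees = first 2 digits = 17, minutes = 48.161; 17 + 48.161/60 = 17.802683
  S → negative
  Lon: split at 3 digits → 143° and 40.3621′; 143 + 40.3621/60 = 143.672702
  E → positive
Point 5:
  Latitude: 16′ + 21″ = 16.35000′; 39 + 16.35000/60 = 39.272500
  N ⇒ keep positive
  λ: 42′ + 58.54″ = 42.97567′; 116 + 42.97567/60 = 116.716261
  hemisphere W, so the sign is −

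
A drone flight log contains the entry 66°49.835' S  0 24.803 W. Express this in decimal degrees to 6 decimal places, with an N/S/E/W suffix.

Latitude: 66 + 49.835/60 = 66.8305833
λ: 0 + 24.803/60 = 0.4133833

66.830583° S, 0.413383° W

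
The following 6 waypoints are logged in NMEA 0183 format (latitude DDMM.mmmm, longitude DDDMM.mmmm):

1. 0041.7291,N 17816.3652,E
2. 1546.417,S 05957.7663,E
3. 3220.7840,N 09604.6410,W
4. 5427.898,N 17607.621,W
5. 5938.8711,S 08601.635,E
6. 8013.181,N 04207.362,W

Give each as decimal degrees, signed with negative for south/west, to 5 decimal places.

Point 1:
  Latitude: split at 2 digits → 00° and 41.7291′; 0 + 41.7291/60 = 0.695485
  N → positive
  Lon: degrees = first 3 digits = 178, minutes = 16.3652; 178 + 16.3652/60 = 178.272753
  E ⇒ keep positive
Point 2:
  Latitude: degrees = first 2 digits = 15, minutes = 46.417; 15 + 46.417/60 = 15.773617
  S ⇒ negate
  Longitude: split at 3 digits → 059° and 57.7663′; 59 + 57.7663/60 = 59.962772
  E → positive
Point 3:
  Lat: degrees = first 2 digits = 32, minutes = 20.784; 32 + 20.784/60 = 32.346400
  N ⇒ keep positive
  Lon: degrees = first 3 digits = 96, minutes = 4.641; 96 + 4.641/60 = 96.077350
  W → negative
Point 4:
  Latitude: split at 2 digits → 54° and 27.898′; 54 + 27.898/60 = 54.464967
  N → positive
  λ: degrees = first 3 digits = 176, minutes = 7.621; 176 + 7.621/60 = 176.127017
  W → negative
Point 5:
  Latitude: split at 2 digits → 59° and 38.8711′; 59 + 38.8711/60 = 59.647852
  S → negative
  Longitude: split at 3 digits → 086° and 1.635′; 86 + 1.635/60 = 86.027250
  E ⇒ keep positive
Point 6:
  Lat: split at 2 digits → 80° and 13.181′; 80 + 13.181/60 = 80.219683
  N → positive
  λ: split at 3 digits → 042° and 7.362′; 42 + 7.362/60 = 42.122700
  hemisphere W, so the sign is −

1. 0.69549, 178.27275
2. -15.77362, 59.96277
3. 32.34640, -96.07735
4. 54.46497, -176.12702
5. -59.64785, 86.02725
6. 80.21968, -42.12270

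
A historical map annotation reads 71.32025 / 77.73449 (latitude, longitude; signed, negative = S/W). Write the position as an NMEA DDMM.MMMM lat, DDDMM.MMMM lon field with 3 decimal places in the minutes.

7119.215,N / 07744.069,E

φ: minutes = (71.320250 − 71) × 60 = 19.21500
Longitude: fractional part 0.734490 → 44.06940 minutes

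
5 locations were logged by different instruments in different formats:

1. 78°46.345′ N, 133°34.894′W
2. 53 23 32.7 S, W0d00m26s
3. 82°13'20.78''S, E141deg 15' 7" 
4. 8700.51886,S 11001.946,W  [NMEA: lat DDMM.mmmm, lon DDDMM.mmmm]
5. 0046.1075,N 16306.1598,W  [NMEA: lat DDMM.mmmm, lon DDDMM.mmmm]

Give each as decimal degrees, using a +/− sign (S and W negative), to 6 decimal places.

1. 78.772417, -133.581567
2. -53.392417, -0.007222
3. -82.222439, 141.251944
4. -87.008648, -110.032433
5. 0.768458, -163.102663

Point 1:
  Latitude: 46.345′ = 0.772417°; total 78.7724167
  N → positive
  Lon: 34.894′ = 0.581567°; total 133.5815667
  W ⇒ negate
Point 2:
  φ: 53 + 23/60 + 32.7/3600 = 53.3924167
  S ⇒ negate
  Lon: 0′ + 26″ = 0.43333′; 0 + 0.43333/60 = 0.0072222
  W → negative
Point 3:
  φ: 82° + 13/60 + 20.78/3600 = 82 + 0.216667 + 0.005772 = 82.2224389
  S → negative
  Lon: 141 + 15/60 + 7/3600 = 141.2519444
  E → positive
Point 4:
  φ: degrees = first 2 digits = 87, minutes = 0.51886; 87 + 0.51886/60 = 87.0086477
  S ⇒ negate
  Lon: split at 3 digits → 110° and 1.946′; 110 + 1.946/60 = 110.0324333
  hemisphere W, so the sign is −
Point 5:
  Latitude: split at 2 digits → 00° and 46.1075′; 0 + 46.1075/60 = 0.7684583
  N → positive
  Lon: degrees = first 3 digits = 163, minutes = 6.1598; 163 + 6.1598/60 = 163.1026633
  hemisphere W, so the sign is −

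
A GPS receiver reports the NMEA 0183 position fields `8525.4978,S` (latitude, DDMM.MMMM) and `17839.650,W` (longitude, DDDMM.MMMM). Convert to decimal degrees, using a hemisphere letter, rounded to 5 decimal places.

Latitude: split at 2 digits → 85° and 25.4978′; 85 + 25.4978/60 = 85.424963
λ: split at 3 digits → 178° and 39.65′; 178 + 39.65/60 = 178.660833

85.42496° S, 178.66083° W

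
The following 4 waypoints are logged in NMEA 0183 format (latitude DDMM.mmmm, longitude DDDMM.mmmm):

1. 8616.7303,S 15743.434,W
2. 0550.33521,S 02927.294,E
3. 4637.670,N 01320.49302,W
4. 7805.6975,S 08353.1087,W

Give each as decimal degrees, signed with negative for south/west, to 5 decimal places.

Point 1:
  φ: degrees = first 2 digits = 86, minutes = 16.7303; 86 + 16.7303/60 = 86.278838
  hemisphere S, so the sign is −
  λ: split at 3 digits → 157° and 43.434′; 157 + 43.434/60 = 157.723900
  W → negative
Point 2:
  Latitude: degrees = first 2 digits = 5, minutes = 50.33521; 5 + 50.33521/60 = 5.838920
  hemisphere S, so the sign is −
  Longitude: degrees = first 3 digits = 29, minutes = 27.294; 29 + 27.294/60 = 29.454900
  E ⇒ keep positive
Point 3:
  Latitude: split at 2 digits → 46° and 37.67′; 46 + 37.67/60 = 46.627833
  N → positive
  λ: degrees = first 3 digits = 13, minutes = 20.49302; 13 + 20.49302/60 = 13.341550
  W ⇒ negate
Point 4:
  Latitude: degrees = first 2 digits = 78, minutes = 5.6975; 78 + 5.6975/60 = 78.094958
  S ⇒ negate
  Lon: split at 3 digits → 083° and 53.1087′; 83 + 53.1087/60 = 83.885145
  hemisphere W, so the sign is −

1. -86.27884, -157.72390
2. -5.83892, 29.45490
3. 46.62783, -13.34155
4. -78.09496, -83.88515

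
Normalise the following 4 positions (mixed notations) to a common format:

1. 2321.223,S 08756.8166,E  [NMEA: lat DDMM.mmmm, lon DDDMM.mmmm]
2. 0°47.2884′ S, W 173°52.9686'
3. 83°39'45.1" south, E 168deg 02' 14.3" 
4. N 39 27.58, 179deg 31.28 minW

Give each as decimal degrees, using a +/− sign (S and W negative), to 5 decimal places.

Point 1:
  Latitude: degrees = first 2 digits = 23, minutes = 21.223; 23 + 21.223/60 = 23.353717
  S → negative
  λ: degrees = first 3 digits = 87, minutes = 56.8166; 87 + 56.8166/60 = 87.946943
  E ⇒ keep positive
Point 2:
  φ: 47.2884′ = 0.788140°; total 0.788140
  hemisphere S, so the sign is −
  Longitude: 52.9686′ = 0.882810°; total 173.882810
  W ⇒ negate
Point 3:
  Latitude: 83° + 39/60 + 45.1/3600 = 83 + 0.650000 + 0.012528 = 83.662528
  hemisphere S, so the sign is −
  λ: 168 + 2/60 + 14.3/3600 = 168.037306
  E → positive
Point 4:
  Lat: 27.58′ = 0.459667°; total 39.459667
  N → positive
  Lon: 31.28′ = 0.521333°; total 179.521333
  hemisphere W, so the sign is −

1. -23.35372, 87.94694
2. -0.78814, -173.88281
3. -83.66253, 168.03731
4. 39.45967, -179.52133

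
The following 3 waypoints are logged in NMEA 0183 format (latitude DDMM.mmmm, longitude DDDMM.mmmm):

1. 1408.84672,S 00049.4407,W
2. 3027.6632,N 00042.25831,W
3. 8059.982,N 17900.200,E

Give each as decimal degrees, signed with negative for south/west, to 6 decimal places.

Point 1:
  Lat: degrees = first 2 digits = 14, minutes = 8.84672; 14 + 8.84672/60 = 14.1474453
  S ⇒ negate
  λ: split at 3 digits → 000° and 49.4407′; 0 + 49.4407/60 = 0.8240117
  W → negative
Point 2:
  Latitude: split at 2 digits → 30° and 27.6632′; 30 + 27.6632/60 = 30.4610533
  N → positive
  λ: degrees = first 3 digits = 0, minutes = 42.25831; 0 + 42.25831/60 = 0.7043052
  W ⇒ negate
Point 3:
  Latitude: degrees = first 2 digits = 80, minutes = 59.982; 80 + 59.982/60 = 80.9997000
  N → positive
  Lon: split at 3 digits → 179° and 0.2′; 179 + 0.2/60 = 179.0033333
  E → positive

1. -14.147445, -0.824012
2. 30.461053, -0.704305
3. 80.999700, 179.003333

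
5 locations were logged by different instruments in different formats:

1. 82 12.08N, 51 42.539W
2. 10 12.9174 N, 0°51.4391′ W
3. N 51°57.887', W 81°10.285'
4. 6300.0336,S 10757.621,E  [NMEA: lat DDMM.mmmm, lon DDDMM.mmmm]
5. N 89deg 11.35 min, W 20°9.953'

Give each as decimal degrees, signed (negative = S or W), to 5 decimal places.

1. 82.20133, -51.70898
2. 10.21529, -0.85732
3. 51.96478, -81.17142
4. -63.00056, 107.96035
5. 89.18917, -20.16588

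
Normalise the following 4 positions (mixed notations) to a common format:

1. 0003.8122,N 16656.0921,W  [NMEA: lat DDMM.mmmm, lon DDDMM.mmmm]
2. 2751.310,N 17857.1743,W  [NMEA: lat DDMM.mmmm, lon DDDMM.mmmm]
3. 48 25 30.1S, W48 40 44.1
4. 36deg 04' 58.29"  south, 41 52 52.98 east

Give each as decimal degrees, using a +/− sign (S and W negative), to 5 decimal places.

1. 0.06354, -166.93487
2. 27.85517, -178.95291
3. -48.42503, -48.67892
4. -36.08286, 41.88138

Point 1:
  Lat: split at 2 digits → 00° and 3.8122′; 0 + 3.8122/60 = 0.063537
  N ⇒ keep positive
  λ: degrees = first 3 digits = 166, minutes = 56.0921; 166 + 56.0921/60 = 166.934868
  W ⇒ negate
Point 2:
  φ: split at 2 digits → 27° and 51.31′; 27 + 51.31/60 = 27.855167
  N → positive
  Longitude: degrees = first 3 digits = 178, minutes = 57.1743; 178 + 57.1743/60 = 178.952905
  W → negative
Point 3:
  φ: 48° + 25/60 + 30.1/3600 = 48 + 0.416667 + 0.008361 = 48.425028
  S ⇒ negate
  Longitude: 48° + 40/60 + 44.1/3600 = 48 + 0.666667 + 0.012250 = 48.678917
  W → negative
Point 4:
  Lat: 4′ + 58.29″ = 4.97150′; 36 + 4.97150/60 = 36.082858
  S ⇒ negate
  λ: 41° + 52/60 + 52.98/3600 = 41 + 0.866667 + 0.014717 = 41.881383
  E → positive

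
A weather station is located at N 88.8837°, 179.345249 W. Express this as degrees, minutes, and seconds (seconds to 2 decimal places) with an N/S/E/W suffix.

Latitude: whole degrees 88; 53.02200′ → 53′ and 1.3200″
Longitude: 0.345249 × 60 = 20.71494′ → 20′, remainder × 60 = 42.8964″

88°53′1.32″ N, 179°20′42.90″ W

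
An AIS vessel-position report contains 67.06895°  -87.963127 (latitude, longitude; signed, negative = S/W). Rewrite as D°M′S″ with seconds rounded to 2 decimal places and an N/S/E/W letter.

Lat: 0.068950 × 60 = 4.13700′ → 4′, remainder × 60 = 8.2200″
Longitude is negative → W; |value| = 87.963127
λ: 0.963127 × 60 = 57.78762′ → 57′, remainder × 60 = 47.2572″

67°04′8.22″ N, 87°57′47.26″ W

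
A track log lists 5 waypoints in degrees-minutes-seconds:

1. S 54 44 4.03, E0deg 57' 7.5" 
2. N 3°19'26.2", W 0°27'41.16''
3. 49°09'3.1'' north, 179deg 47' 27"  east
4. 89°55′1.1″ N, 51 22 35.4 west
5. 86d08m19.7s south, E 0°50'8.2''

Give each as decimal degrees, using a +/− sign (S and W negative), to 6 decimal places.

Point 1:
  Lat: 54° + 44/60 + 4.03/3600 = 54 + 0.733333 + 0.001119 = 54.7344528
  S ⇒ negate
  Lon: 57′ + 7.5″ = 57.12500′; 0 + 57.12500/60 = 0.9520833
  E ⇒ keep positive
Point 2:
  Latitude: 19′ + 26.2″ = 19.43667′; 3 + 19.43667/60 = 3.3239444
  N → positive
  Lon: 0° + 27/60 + 41.16/3600 = 0 + 0.450000 + 0.011433 = 0.4614333
  W ⇒ negate
Point 3:
  Lat: 49° + 9/60 + 3.1/3600 = 49 + 0.150000 + 0.000861 = 49.1508611
  N ⇒ keep positive
  Longitude: 179 + 47/60 + 27/3600 = 179.7908333
  E ⇒ keep positive
Point 4:
  φ: 89° + 55/60 + 1.1/3600 = 89 + 0.916667 + 0.000306 = 89.9169722
  N → positive
  Longitude: 51 + 22/60 + 35.4/3600 = 51.3765000
  W ⇒ negate
Point 5:
  Lat: 86 + 8/60 + 19.7/3600 = 86.1388056
  S ⇒ negate
  Longitude: 0 + 50/60 + 8.2/3600 = 0.8356111
  E ⇒ keep positive

1. -54.734453, 0.952083
2. 3.323944, -0.461433
3. 49.150861, 179.790833
4. 89.916972, -51.376500
5. -86.138806, 0.835611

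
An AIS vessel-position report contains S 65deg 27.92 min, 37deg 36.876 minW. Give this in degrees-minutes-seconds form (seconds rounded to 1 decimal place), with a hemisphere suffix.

φ: 27.92000′ → 27′ and 0.92000 × 60 = 55.200″
Lon: 36.87600′ → 36′ and 0.87600 × 60 = 52.560″

65°27′55.2″ S, 37°36′52.6″ W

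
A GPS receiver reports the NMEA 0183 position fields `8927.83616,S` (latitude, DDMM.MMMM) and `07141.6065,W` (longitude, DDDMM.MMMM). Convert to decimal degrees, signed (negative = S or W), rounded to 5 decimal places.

-89.46394, -71.69344

Lat: degrees = first 2 digits = 89, minutes = 27.83616; 89 + 27.83616/60 = 89.463936
hemisphere S, so the sign is −
Lon: degrees = first 3 digits = 71, minutes = 41.6065; 71 + 41.6065/60 = 71.693442
W → negative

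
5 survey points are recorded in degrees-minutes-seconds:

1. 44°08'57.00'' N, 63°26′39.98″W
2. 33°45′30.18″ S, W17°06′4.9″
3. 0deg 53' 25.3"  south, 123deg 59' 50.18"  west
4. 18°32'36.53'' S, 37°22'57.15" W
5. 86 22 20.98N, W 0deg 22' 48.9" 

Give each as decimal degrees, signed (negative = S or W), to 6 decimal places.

1. 44.149167, -63.444439
2. -33.758383, -17.101361
3. -0.890361, -123.997272
4. -18.543481, -37.382542
5. 86.372494, -0.380250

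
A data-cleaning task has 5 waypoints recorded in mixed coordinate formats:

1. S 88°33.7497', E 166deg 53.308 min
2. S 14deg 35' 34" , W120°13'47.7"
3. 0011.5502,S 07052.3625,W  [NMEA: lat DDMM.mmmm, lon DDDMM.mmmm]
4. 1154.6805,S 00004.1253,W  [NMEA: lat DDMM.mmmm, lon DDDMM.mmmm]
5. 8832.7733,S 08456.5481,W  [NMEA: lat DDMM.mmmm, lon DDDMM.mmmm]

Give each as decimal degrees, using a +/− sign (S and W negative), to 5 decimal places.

Point 1:
  φ: 33.7497′ = 0.562495°; total 88.562495
  S ⇒ negate
  λ: 53.308′ = 0.888467°; total 166.888467
  E ⇒ keep positive
Point 2:
  Lat: 35′ + 34″ = 35.56667′; 14 + 35.56667/60 = 14.592778
  S ⇒ negate
  λ: 120 + 13/60 + 47.7/3600 = 120.229917
  W → negative
Point 3:
  φ: split at 2 digits → 00° and 11.5502′; 0 + 11.5502/60 = 0.192503
  S → negative
  λ: split at 3 digits → 070° and 52.3625′; 70 + 52.3625/60 = 70.872708
  W ⇒ negate
Point 4:
  φ: split at 2 digits → 11° and 54.6805′; 11 + 54.6805/60 = 11.911342
  hemisphere S, so the sign is −
  Longitude: split at 3 digits → 000° and 4.1253′; 0 + 4.1253/60 = 0.068755
  W ⇒ negate
Point 5:
  Lat: degrees = first 2 digits = 88, minutes = 32.7733; 88 + 32.7733/60 = 88.546222
  hemisphere S, so the sign is −
  Lon: degrees = first 3 digits = 84, minutes = 56.5481; 84 + 56.5481/60 = 84.942468
  W ⇒ negate

1. -88.56250, 166.88847
2. -14.59278, -120.22992
3. -0.19250, -70.87271
4. -11.91134, -0.06876
5. -88.54622, -84.94247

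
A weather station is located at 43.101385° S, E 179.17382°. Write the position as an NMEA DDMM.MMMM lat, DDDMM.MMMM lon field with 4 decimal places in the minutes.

4306.0831,S / 17910.4292,E

Latitude: minutes = (43.101385 − 43) × 60 = 6.083100
Lon: fractional part 0.173820 → 10.429200 minutes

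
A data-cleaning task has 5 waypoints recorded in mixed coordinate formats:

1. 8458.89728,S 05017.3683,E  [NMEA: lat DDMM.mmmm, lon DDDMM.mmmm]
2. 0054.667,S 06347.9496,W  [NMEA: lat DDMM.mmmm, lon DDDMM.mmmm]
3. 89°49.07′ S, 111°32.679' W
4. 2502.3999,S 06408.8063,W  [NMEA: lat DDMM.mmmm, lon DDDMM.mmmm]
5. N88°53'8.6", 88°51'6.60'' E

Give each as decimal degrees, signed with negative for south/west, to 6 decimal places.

1. -84.981621, 50.289472
2. -0.911117, -63.799160
3. -89.817833, -111.544650
4. -25.039998, -64.146772
5. 88.885722, 88.851833

Point 1:
  Latitude: split at 2 digits → 84° and 58.89728′; 84 + 58.89728/60 = 84.9816213
  S → negative
  Lon: degrees = first 3 digits = 50, minutes = 17.3683; 50 + 17.3683/60 = 50.2894717
  E ⇒ keep positive
Point 2:
  Lat: split at 2 digits → 00° and 54.667′; 0 + 54.667/60 = 0.9111167
  hemisphere S, so the sign is −
  Longitude: split at 3 digits → 063° and 47.9496′; 63 + 47.9496/60 = 63.7991600
  W → negative
Point 3:
  φ: 89 + 49.07/60 = 89.8178333
  S → negative
  Longitude: 32.679′ = 0.544650°; total 111.5446500
  W ⇒ negate
Point 4:
  Lat: split at 2 digits → 25° and 2.3999′; 25 + 2.3999/60 = 25.0399983
  S ⇒ negate
  λ: split at 3 digits → 064° and 8.8063′; 64 + 8.8063/60 = 64.1467717
  hemisphere W, so the sign is −
Point 5:
  Lat: 53′ + 8.6″ = 53.14333′; 88 + 53.14333/60 = 88.8857222
  N → positive
  Lon: 88° + 51/60 + 6.6/3600 = 88 + 0.850000 + 0.001833 = 88.8518333
  E → positive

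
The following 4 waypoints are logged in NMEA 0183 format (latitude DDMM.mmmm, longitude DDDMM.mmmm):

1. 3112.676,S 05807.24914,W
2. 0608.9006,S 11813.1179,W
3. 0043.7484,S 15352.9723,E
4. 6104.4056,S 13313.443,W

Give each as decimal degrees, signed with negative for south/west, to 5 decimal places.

1. -31.21127, -58.12082
2. -6.14834, -118.21863
3. -0.72914, 153.88287
4. -61.07343, -133.22405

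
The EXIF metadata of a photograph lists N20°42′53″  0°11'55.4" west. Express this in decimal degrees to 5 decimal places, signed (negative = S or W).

20.71472, -0.19872

Latitude: 42′ + 53″ = 42.88333′; 20 + 42.88333/60 = 20.714722
N → positive
Longitude: 0° + 11/60 + 55.4/3600 = 0 + 0.183333 + 0.015389 = 0.198722
hemisphere W, so the sign is −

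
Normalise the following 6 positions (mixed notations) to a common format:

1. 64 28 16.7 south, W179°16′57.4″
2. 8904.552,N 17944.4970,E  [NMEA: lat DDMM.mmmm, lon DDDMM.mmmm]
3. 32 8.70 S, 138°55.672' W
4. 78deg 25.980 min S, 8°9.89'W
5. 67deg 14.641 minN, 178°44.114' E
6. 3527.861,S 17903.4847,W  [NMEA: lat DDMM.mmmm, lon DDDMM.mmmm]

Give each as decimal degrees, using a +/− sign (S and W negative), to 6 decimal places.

Point 1:
  Latitude: 64° + 28/60 + 16.7/3600 = 64 + 0.466667 + 0.004639 = 64.4713056
  S → negative
  Lon: 179 + 16/60 + 57.4/3600 = 179.2826111
  W ⇒ negate
Point 2:
  Lat: split at 2 digits → 89° and 4.552′; 89 + 4.552/60 = 89.0758667
  N → positive
  Lon: degrees = first 3 digits = 179, minutes = 44.497; 179 + 44.497/60 = 179.7416167
  E ⇒ keep positive
Point 3:
  Lat: 32 + 8.7/60 = 32.1450000
  S → negative
  Lon: 138 + 55.672/60 = 138.9278667
  hemisphere W, so the sign is −
Point 4:
  Latitude: 78 + 25.98/60 = 78.4330000
  S ⇒ negate
  Longitude: 8 + 9.89/60 = 8.1648333
  W → negative
Point 5:
  Lat: 67 + 14.641/60 = 67.2440167
  N ⇒ keep positive
  λ: 44.114′ = 0.735233°; total 178.7352333
  E ⇒ keep positive
Point 6:
  Latitude: degrees = first 2 digits = 35, minutes = 27.861; 35 + 27.861/60 = 35.4643500
  S ⇒ negate
  Longitude: degrees = first 3 digits = 179, minutes = 3.4847; 179 + 3.4847/60 = 179.0580783
  W ⇒ negate

1. -64.471306, -179.282611
2. 89.075867, 179.741617
3. -32.145000, -138.927867
4. -78.433000, -8.164833
5. 67.244017, 178.735233
6. -35.464350, -179.058078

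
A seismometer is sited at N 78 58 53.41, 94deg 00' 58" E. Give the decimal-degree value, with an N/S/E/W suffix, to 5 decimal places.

Lat: 58′ + 53.41″ = 58.89017′; 78 + 58.89017/60 = 78.981503
λ: 94° + 0/60 + 58/3600 = 94 + 0.000000 + 0.016111 = 94.016111

78.98150° N, 94.01611° E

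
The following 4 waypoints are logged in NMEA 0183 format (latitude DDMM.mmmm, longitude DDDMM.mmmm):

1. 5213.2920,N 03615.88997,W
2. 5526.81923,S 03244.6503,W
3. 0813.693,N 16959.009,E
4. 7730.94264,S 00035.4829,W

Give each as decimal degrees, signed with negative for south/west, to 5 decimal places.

1. 52.22153, -36.26483
2. -55.44699, -32.74417
3. 8.22822, 169.98348
4. -77.51571, -0.59138

Point 1:
  Lat: split at 2 digits → 52° and 13.292′; 52 + 13.292/60 = 52.221533
  N ⇒ keep positive
  λ: split at 3 digits → 036° and 15.88997′; 36 + 15.88997/60 = 36.264833
  W → negative
Point 2:
  φ: degrees = first 2 digits = 55, minutes = 26.81923; 55 + 26.81923/60 = 55.446987
  S ⇒ negate
  Longitude: degrees = first 3 digits = 32, minutes = 44.6503; 32 + 44.6503/60 = 32.744172
  W → negative
Point 3:
  Lat: split at 2 digits → 08° and 13.693′; 8 + 13.693/60 = 8.228217
  N ⇒ keep positive
  Longitude: degrees = first 3 digits = 169, minutes = 59.009; 169 + 59.009/60 = 169.983483
  E → positive
Point 4:
  Latitude: degrees = first 2 digits = 77, minutes = 30.94264; 77 + 30.94264/60 = 77.515711
  hemisphere S, so the sign is −
  Longitude: split at 3 digits → 000° and 35.4829′; 0 + 35.4829/60 = 0.591382
  W → negative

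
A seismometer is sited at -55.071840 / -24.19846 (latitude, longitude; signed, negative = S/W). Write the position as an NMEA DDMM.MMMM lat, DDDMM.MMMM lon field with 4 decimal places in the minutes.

Latitude is negative → S; |value| = 55.071840
Latitude: fractional part 0.071840 → 4.310400 minutes
Longitude is negative → W; |value| = 24.198460
λ: 24° + 0.198460 × 60 = 24° 11.907600′

5504.3104,S / 02411.9076,W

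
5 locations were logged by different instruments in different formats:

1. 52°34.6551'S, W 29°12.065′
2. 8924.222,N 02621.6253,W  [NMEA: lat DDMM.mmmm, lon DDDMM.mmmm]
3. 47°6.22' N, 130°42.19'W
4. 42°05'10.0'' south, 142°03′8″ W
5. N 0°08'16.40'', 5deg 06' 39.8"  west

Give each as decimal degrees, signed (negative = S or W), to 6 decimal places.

Point 1:
  Lat: 34.6551′ = 0.577585°; total 52.5775850
  hemisphere S, so the sign is −
  λ: 29 + 12.065/60 = 29.2010833
  W ⇒ negate
Point 2:
  Lat: split at 2 digits → 89° and 24.222′; 89 + 24.222/60 = 89.4037000
  N → positive
  Lon: split at 3 digits → 026° and 21.6253′; 26 + 21.6253/60 = 26.3604217
  hemisphere W, so the sign is −
Point 3:
  φ: 6.22′ = 0.103667°; total 47.1036667
  N ⇒ keep positive
  Lon: 42.19′ = 0.703167°; total 130.7031667
  W → negative
Point 4:
  Latitude: 42 + 5/60 + 10/3600 = 42.0861111
  hemisphere S, so the sign is −
  Lon: 142° + 3/60 + 8/3600 = 142 + 0.050000 + 0.002222 = 142.0522222
  W ⇒ negate
Point 5:
  Lat: 0 + 8/60 + 16.4/3600 = 0.1378889
  N ⇒ keep positive
  Lon: 5 + 6/60 + 39.8/3600 = 5.1110556
  W ⇒ negate

1. -52.577585, -29.201083
2. 89.403700, -26.360422
3. 47.103667, -130.703167
4. -42.086111, -142.052222
5. 0.137889, -5.111056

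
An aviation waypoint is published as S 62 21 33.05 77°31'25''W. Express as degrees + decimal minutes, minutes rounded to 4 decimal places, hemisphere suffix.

62° 21.5508′ S, 77° 31.4167′ W

Latitude: seconds/60 = 0.55083; minutes = 21 + 0.55083 = 21.550833
λ: seconds/60 = 0.41667; minutes = 31 + 0.41667 = 31.416667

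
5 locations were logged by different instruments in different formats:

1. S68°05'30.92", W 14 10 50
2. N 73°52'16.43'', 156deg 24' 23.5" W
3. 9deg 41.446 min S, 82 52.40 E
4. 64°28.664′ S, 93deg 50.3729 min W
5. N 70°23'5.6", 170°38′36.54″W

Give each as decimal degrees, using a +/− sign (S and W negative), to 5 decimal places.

1. -68.09192, -14.18056
2. 73.87123, -156.40653
3. -9.69077, 82.87333
4. -64.47773, -93.83955
5. 70.38489, -170.64348

Point 1:
  Lat: 68 + 5/60 + 30.92/3600 = 68.091922
  S ⇒ negate
  Longitude: 14 + 10/60 + 50/3600 = 14.180556
  W ⇒ negate
Point 2:
  Lat: 73 + 52/60 + 16.43/3600 = 73.871231
  N ⇒ keep positive
  Lon: 156 + 24/60 + 23.5/3600 = 156.406528
  W → negative
Point 3:
  φ: 41.446′ = 0.690767°; total 9.690767
  hemisphere S, so the sign is −
  Lon: 52.4′ = 0.873333°; total 82.873333
  E ⇒ keep positive
Point 4:
  Latitude: 64 + 28.664/60 = 64.477733
  S → negative
  Longitude: 93 + 50.3729/60 = 93.839548
  hemisphere W, so the sign is −
Point 5:
  Latitude: 70° + 23/60 + 5.6/3600 = 70 + 0.383333 + 0.001556 = 70.384889
  N → positive
  Lon: 170° + 38/60 + 36.54/3600 = 170 + 0.633333 + 0.010150 = 170.643483
  W → negative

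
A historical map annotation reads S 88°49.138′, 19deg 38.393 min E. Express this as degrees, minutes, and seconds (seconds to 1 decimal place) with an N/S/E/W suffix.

88°49′8.3″ S, 19°38′23.6″ E

Lat: fractional minutes 0.13800 × 60 = 8.280″
λ: fractional minutes 0.39300 × 60 = 23.580″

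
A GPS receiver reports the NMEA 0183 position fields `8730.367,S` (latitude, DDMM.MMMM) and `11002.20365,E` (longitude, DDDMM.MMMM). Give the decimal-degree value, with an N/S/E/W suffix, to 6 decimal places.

87.506117° S, 110.036728° E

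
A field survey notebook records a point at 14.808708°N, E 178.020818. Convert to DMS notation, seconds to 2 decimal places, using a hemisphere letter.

Lat: 0.808708 × 60 = 48.52248′ → 48′, remainder × 60 = 31.3488″
Lon: 0.020818 × 60 = 1.24908′ → 1′, remainder × 60 = 14.9448″

14°48′31.35″ N, 178°01′14.94″ E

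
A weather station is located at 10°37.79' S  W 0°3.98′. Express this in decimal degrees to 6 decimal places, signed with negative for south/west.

φ: 37.79′ = 0.629833°; total 10.6298333
S → negative
λ: 3.98′ = 0.066333°; total 0.0663333
W ⇒ negate

-10.629833, -0.066333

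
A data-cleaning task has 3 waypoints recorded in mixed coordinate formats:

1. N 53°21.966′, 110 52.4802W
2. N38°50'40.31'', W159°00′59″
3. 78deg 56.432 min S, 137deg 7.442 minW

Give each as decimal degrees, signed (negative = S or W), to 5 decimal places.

1. 53.36610, -110.87467
2. 38.84453, -159.01639
3. -78.94053, -137.12403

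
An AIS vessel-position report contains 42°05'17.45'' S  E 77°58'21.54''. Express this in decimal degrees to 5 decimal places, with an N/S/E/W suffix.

42.08818° S, 77.97265° E

Latitude: 42° + 5/60 + 17.45/3600 = 42 + 0.083333 + 0.004847 = 42.088181
Lon: 77° + 58/60 + 21.54/3600 = 77 + 0.966667 + 0.005983 = 77.972650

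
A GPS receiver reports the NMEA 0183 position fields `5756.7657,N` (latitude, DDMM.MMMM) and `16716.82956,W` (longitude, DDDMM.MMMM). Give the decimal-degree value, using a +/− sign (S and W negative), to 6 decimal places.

Latitude: split at 2 digits → 57° and 56.7657′; 57 + 56.7657/60 = 57.9460950
N → positive
Longitude: split at 3 digits → 167° and 16.82956′; 167 + 16.82956/60 = 167.2804927
hemisphere W, so the sign is −

57.946095, -167.280493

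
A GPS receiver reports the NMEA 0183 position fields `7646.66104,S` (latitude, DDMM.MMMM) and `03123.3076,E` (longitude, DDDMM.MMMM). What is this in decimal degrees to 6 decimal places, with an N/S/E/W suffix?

76.777684° S, 31.388460° E

φ: degrees = first 2 digits = 76, minutes = 46.66104; 76 + 46.66104/60 = 76.7776840
Lon: degrees = first 3 digits = 31, minutes = 23.3076; 31 + 23.3076/60 = 31.3884600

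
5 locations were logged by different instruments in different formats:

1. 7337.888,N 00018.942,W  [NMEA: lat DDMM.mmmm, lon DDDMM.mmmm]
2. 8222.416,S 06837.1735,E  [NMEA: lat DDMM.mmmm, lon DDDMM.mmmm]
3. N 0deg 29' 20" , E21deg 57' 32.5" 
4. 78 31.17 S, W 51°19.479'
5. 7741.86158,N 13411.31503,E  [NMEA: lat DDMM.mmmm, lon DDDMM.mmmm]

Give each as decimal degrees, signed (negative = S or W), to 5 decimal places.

Point 1:
  Lat: split at 2 digits → 73° and 37.888′; 73 + 37.888/60 = 73.631467
  N → positive
  λ: split at 3 digits → 000° and 18.942′; 0 + 18.942/60 = 0.315700
  W ⇒ negate
Point 2:
  φ: degrees = first 2 digits = 82, minutes = 22.416; 82 + 22.416/60 = 82.373600
  hemisphere S, so the sign is −
  Lon: degrees = first 3 digits = 68, minutes = 37.1735; 68 + 37.1735/60 = 68.619558
  E ⇒ keep positive
Point 3:
  Latitude: 0° + 29/60 + 20/3600 = 0 + 0.483333 + 0.005556 = 0.488889
  N ⇒ keep positive
  Lon: 21° + 57/60 + 32.5/3600 = 21 + 0.950000 + 0.009028 = 21.959028
  E → positive
Point 4:
  Lat: 78 + 31.17/60 = 78.519500
  S → negative
  Lon: 19.479′ = 0.324650°; total 51.324650
  W → negative
Point 5:
  φ: degrees = first 2 digits = 77, minutes = 41.86158; 77 + 41.86158/60 = 77.697693
  N ⇒ keep positive
  Lon: degrees = first 3 digits = 134, minutes = 11.31503; 134 + 11.31503/60 = 134.188584
  E → positive

1. 73.63147, -0.31570
2. -82.37360, 68.61956
3. 0.48889, 21.95903
4. -78.51950, -51.32465
5. 77.69769, 134.18858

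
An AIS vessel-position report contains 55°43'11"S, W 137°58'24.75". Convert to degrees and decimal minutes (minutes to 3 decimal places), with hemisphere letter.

55° 43.183′ S, 137° 58.413′ W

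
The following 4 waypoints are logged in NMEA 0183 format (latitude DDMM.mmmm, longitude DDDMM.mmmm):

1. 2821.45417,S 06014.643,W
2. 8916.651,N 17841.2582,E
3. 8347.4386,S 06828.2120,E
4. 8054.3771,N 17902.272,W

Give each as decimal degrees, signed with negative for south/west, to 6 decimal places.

1. -28.357570, -60.244050
2. 89.277517, 178.687637
3. -83.790643, 68.470200
4. 80.906285, -179.037867

Point 1:
  Latitude: degrees = first 2 digits = 28, minutes = 21.45417; 28 + 21.45417/60 = 28.3575695
  hemisphere S, so the sign is −
  λ: split at 3 digits → 060° and 14.643′; 60 + 14.643/60 = 60.2440500
  W ⇒ negate
Point 2:
  Lat: degrees = first 2 digits = 89, minutes = 16.651; 89 + 16.651/60 = 89.2775167
  N → positive
  Longitude: degrees = first 3 digits = 178, minutes = 41.2582; 178 + 41.2582/60 = 178.6876367
  E → positive
Point 3:
  φ: split at 2 digits → 83° and 47.4386′; 83 + 47.4386/60 = 83.7906433
  S → negative
  λ: split at 3 digits → 068° and 28.212′; 68 + 28.212/60 = 68.4702000
  E ⇒ keep positive
Point 4:
  Lat: split at 2 digits → 80° and 54.3771′; 80 + 54.3771/60 = 80.9062850
  N ⇒ keep positive
  Lon: split at 3 digits → 179° and 2.272′; 179 + 2.272/60 = 179.0378667
  W ⇒ negate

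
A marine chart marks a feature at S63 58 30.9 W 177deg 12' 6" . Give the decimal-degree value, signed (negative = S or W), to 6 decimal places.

Latitude: 63 + 58/60 + 30.9/3600 = 63.9752500
S → negative
λ: 177 + 12/60 + 6/3600 = 177.2016667
W ⇒ negate

-63.975250, -177.201667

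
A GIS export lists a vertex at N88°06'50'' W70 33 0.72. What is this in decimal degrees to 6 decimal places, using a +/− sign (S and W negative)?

88.113889, -70.550200

Latitude: 88 + 6/60 + 50/3600 = 88.1138889
N → positive
Longitude: 70 + 33/60 + 0.72/3600 = 70.5502000
hemisphere W, so the sign is −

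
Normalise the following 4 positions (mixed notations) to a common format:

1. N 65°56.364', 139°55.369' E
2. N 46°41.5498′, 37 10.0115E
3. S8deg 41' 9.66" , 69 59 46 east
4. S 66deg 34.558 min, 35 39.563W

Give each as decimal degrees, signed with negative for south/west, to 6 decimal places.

Point 1:
  Lat: 56.364′ = 0.939400°; total 65.9394000
  N ⇒ keep positive
  Lon: 139 + 55.369/60 = 139.9228167
  E → positive
Point 2:
  Latitude: 41.5498′ = 0.692497°; total 46.6924967
  N ⇒ keep positive
  λ: 37 + 10.0115/60 = 37.1668583
  E ⇒ keep positive
Point 3:
  Lat: 8 + 41/60 + 9.66/3600 = 8.6860167
  S → negative
  Longitude: 69° + 59/60 + 46/3600 = 69 + 0.983333 + 0.012778 = 69.9961111
  E → positive
Point 4:
  Lat: 34.558′ = 0.575967°; total 66.5759667
  S → negative
  λ: 35 + 39.563/60 = 35.6593833
  hemisphere W, so the sign is −

1. 65.939400, 139.922817
2. 46.692497, 37.166858
3. -8.686017, 69.996111
4. -66.575967, -35.659383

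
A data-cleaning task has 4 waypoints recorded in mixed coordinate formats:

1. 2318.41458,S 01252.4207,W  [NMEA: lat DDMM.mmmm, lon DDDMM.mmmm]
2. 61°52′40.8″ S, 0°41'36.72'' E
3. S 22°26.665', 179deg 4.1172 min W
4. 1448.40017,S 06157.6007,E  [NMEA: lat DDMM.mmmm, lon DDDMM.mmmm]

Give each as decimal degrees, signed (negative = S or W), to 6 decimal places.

1. -23.306910, -12.873678
2. -61.878000, 0.693533
3. -22.444417, -179.068620
4. -14.806670, 61.960012

Point 1:
  Lat: degrees = first 2 digits = 23, minutes = 18.41458; 23 + 18.41458/60 = 23.3069097
  S ⇒ negate
  Lon: degrees = first 3 digits = 12, minutes = 52.4207; 12 + 52.4207/60 = 12.8736783
  W ⇒ negate
Point 2:
  Lat: 52′ + 40.8″ = 52.68000′; 61 + 52.68000/60 = 61.8780000
  S ⇒ negate
  Longitude: 0 + 41/60 + 36.72/3600 = 0.6935333
  E → positive
Point 3:
  φ: 26.665′ = 0.444417°; total 22.4444167
  hemisphere S, so the sign is −
  λ: 4.1172′ = 0.068620°; total 179.0686200
  hemisphere W, so the sign is −
Point 4:
  φ: degrees = first 2 digits = 14, minutes = 48.40017; 14 + 48.40017/60 = 14.8066695
  S → negative
  Lon: split at 3 digits → 061° and 57.6007′; 61 + 57.6007/60 = 61.9600117
  E ⇒ keep positive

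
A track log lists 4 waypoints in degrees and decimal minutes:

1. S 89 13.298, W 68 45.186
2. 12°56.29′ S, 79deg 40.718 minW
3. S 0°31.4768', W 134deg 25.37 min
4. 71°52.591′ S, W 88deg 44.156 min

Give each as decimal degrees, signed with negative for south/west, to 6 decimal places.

Point 1:
  Latitude: 13.298′ = 0.221633°; total 89.2216333
  S ⇒ negate
  Lon: 68 + 45.186/60 = 68.7531000
  hemisphere W, so the sign is −
Point 2:
  Latitude: 56.29′ = 0.938167°; total 12.9381667
  S → negative
  Longitude: 79 + 40.718/60 = 79.6786333
  W → negative
Point 3:
  φ: 0 + 31.4768/60 = 0.5246133
  S → negative
  Longitude: 134 + 25.37/60 = 134.4228333
  W ⇒ negate
Point 4:
  Lat: 71 + 52.591/60 = 71.8765167
  S ⇒ negate
  Lon: 44.156′ = 0.735933°; total 88.7359333
  W → negative

1. -89.221633, -68.753100
2. -12.938167, -79.678633
3. -0.524613, -134.422833
4. -71.876517, -88.735933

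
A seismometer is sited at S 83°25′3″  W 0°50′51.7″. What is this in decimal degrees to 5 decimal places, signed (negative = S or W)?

-83.41750, -0.84769

φ: 83° + 25/60 + 3/3600 = 83 + 0.416667 + 0.000833 = 83.417500
hemisphere S, so the sign is −
λ: 0 + 50/60 + 51.7/3600 = 0.847694
hemisphere W, so the sign is −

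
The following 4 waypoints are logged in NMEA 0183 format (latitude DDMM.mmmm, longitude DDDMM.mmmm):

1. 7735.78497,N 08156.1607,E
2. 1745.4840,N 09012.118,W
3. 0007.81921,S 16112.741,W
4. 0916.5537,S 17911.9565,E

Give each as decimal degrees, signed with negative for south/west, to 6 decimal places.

1. 77.596416, 81.936012
2. 17.758067, -90.201967
3. -0.130320, -161.212350
4. -9.275895, 179.199275

Point 1:
  Lat: degrees = first 2 digits = 77, minutes = 35.78497; 77 + 35.78497/60 = 77.5964162
  N → positive
  λ: degrees = first 3 digits = 81, minutes = 56.1607; 81 + 56.1607/60 = 81.9360117
  E ⇒ keep positive
Point 2:
  φ: degrees = first 2 digits = 17, minutes = 45.484; 17 + 45.484/60 = 17.7580667
  N → positive
  λ: degrees = first 3 digits = 90, minutes = 12.118; 90 + 12.118/60 = 90.2019667
  hemisphere W, so the sign is −
Point 3:
  Lat: split at 2 digits → 00° and 7.81921′; 0 + 7.81921/60 = 0.1303202
  hemisphere S, so the sign is −
  Lon: split at 3 digits → 161° and 12.741′; 161 + 12.741/60 = 161.2123500
  W ⇒ negate
Point 4:
  φ: degrees = first 2 digits = 9, minutes = 16.5537; 9 + 16.5537/60 = 9.2758950
  S → negative
  λ: split at 3 digits → 179° and 11.9565′; 179 + 11.9565/60 = 179.1992750
  E ⇒ keep positive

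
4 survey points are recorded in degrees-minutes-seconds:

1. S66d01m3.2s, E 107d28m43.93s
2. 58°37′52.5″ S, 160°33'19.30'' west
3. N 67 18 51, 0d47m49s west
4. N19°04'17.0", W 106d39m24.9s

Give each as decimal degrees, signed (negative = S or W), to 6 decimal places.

1. -66.017556, 107.478869
2. -58.631250, -160.555361
3. 67.314167, -0.796944
4. 19.071389, -106.656917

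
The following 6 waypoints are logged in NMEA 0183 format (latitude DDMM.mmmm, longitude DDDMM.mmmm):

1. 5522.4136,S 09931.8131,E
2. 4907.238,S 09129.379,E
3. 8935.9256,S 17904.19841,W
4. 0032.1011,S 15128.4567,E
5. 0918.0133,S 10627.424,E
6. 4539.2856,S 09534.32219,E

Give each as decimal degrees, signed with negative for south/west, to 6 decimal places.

1. -55.373560, 99.530218
2. -49.120633, 91.489650
3. -89.598760, -179.069974
4. -0.535018, 151.474278
5. -9.300222, 106.457067
6. -45.654760, 95.572037

Point 1:
  φ: degrees = first 2 digits = 55, minutes = 22.4136; 55 + 22.4136/60 = 55.3735600
  S ⇒ negate
  Longitude: split at 3 digits → 099° and 31.8131′; 99 + 31.8131/60 = 99.5302183
  E → positive
Point 2:
  Lat: split at 2 digits → 49° and 7.238′; 49 + 7.238/60 = 49.1206333
  S ⇒ negate
  Longitude: degrees = first 3 digits = 91, minutes = 29.379; 91 + 29.379/60 = 91.4896500
  E ⇒ keep positive
Point 3:
  Lat: split at 2 digits → 89° and 35.9256′; 89 + 35.9256/60 = 89.5987600
  S → negative
  Longitude: degrees = first 3 digits = 179, minutes = 4.19841; 179 + 4.19841/60 = 179.0699735
  W ⇒ negate
Point 4:
  Latitude: degrees = first 2 digits = 0, minutes = 32.1011; 0 + 32.1011/60 = 0.5350183
  S → negative
  λ: split at 3 digits → 151° and 28.4567′; 151 + 28.4567/60 = 151.4742783
  E → positive
Point 5:
  Lat: split at 2 digits → 09° and 18.0133′; 9 + 18.0133/60 = 9.3002217
  S → negative
  Lon: split at 3 digits → 106° and 27.424′; 106 + 27.424/60 = 106.4570667
  E ⇒ keep positive
Point 6:
  φ: degrees = first 2 digits = 45, minutes = 39.2856; 45 + 39.2856/60 = 45.6547600
  hemisphere S, so the sign is −
  Lon: degrees = first 3 digits = 95, minutes = 34.32219; 95 + 34.32219/60 = 95.5720365
  E ⇒ keep positive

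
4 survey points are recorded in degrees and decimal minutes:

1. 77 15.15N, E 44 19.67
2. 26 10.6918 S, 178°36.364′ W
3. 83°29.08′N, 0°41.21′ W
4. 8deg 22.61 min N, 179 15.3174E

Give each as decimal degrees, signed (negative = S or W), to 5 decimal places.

Point 1:
  φ: 77 + 15.15/60 = 77.252500
  N → positive
  Longitude: 44 + 19.67/60 = 44.327833
  E → positive
Point 2:
  Latitude: 10.6918′ = 0.178197°; total 26.178197
  hemisphere S, so the sign is −
  Longitude: 36.364′ = 0.606067°; total 178.606067
  W ⇒ negate
Point 3:
  Latitude: 29.08′ = 0.484667°; total 83.484667
  N ⇒ keep positive
  λ: 41.21′ = 0.686833°; total 0.686833
  W ⇒ negate
Point 4:
  Latitude: 22.61′ = 0.376833°; total 8.376833
  N ⇒ keep positive
  Longitude: 15.3174′ = 0.255290°; total 179.255290
  E ⇒ keep positive

1. 77.25250, 44.32783
2. -26.17820, -178.60607
3. 83.48467, -0.68683
4. 8.37683, 179.25529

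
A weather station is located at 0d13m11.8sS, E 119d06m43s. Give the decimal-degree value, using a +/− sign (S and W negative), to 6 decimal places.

Latitude: 0° + 13/60 + 11.8/3600 = 0 + 0.216667 + 0.003278 = 0.2199444
S → negative
λ: 119° + 6/60 + 43/3600 = 119 + 0.100000 + 0.011944 = 119.1119444
E ⇒ keep positive

-0.219944, 119.111944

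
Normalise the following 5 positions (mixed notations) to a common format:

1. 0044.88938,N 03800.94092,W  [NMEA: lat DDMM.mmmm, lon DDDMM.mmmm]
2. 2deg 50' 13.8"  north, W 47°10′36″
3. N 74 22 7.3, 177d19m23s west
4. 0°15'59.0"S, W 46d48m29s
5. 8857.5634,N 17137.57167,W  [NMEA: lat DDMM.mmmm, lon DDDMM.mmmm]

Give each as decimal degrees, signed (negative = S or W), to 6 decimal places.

Point 1:
  Latitude: split at 2 digits → 00° and 44.88938′; 0 + 44.88938/60 = 0.7481563
  N ⇒ keep positive
  Longitude: split at 3 digits → 038° and 0.94092′; 38 + 0.94092/60 = 38.0156820
  W ⇒ negate
Point 2:
  φ: 2 + 50/60 + 13.8/3600 = 2.8371667
  N → positive
  Lon: 47 + 10/60 + 36/3600 = 47.1766667
  W → negative
Point 3:
  Latitude: 22′ + 7.3″ = 22.12167′; 74 + 22.12167/60 = 74.3686944
  N → positive
  Longitude: 177 + 19/60 + 23/3600 = 177.3230556
  hemisphere W, so the sign is −
Point 4:
  Latitude: 15′ + 59″ = 15.98333′; 0 + 15.98333/60 = 0.2663889
  S → negative
  Lon: 48′ + 29″ = 48.48333′; 46 + 48.48333/60 = 46.8080556
  W → negative
Point 5:
  Lat: degrees = first 2 digits = 88, minutes = 57.5634; 88 + 57.5634/60 = 88.9593900
  N ⇒ keep positive
  λ: degrees = first 3 digits = 171, minutes = 37.57167; 171 + 37.57167/60 = 171.6261945
  hemisphere W, so the sign is −

1. 0.748156, -38.015682
2. 2.837167, -47.176667
3. 74.368694, -177.323056
4. -0.266389, -46.808056
5. 88.959390, -171.626195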